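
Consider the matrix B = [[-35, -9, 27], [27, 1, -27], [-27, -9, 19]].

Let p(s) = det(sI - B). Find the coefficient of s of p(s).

p(s) = s^3 + 15s^2 + 48s - 64.
The coefficient of s is 48.

48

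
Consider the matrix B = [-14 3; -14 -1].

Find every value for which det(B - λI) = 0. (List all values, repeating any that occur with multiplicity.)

-8, -7

det(B - λI) = (-14 - λ)(-1 - λ) - (3)·(-14) = λ^2 + 15λ + 56.
This factors as (λ + 8)·(λ + 7) = 0.
Eigenvalues: -8, -7.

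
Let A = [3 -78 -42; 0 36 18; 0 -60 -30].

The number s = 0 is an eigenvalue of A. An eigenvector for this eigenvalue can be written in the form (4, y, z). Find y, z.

We need (A)v = 0.
A = [[3, -78, -42], [0, 36, 18], [0, -60, -30]].
Row 1: (3)·4 + (-78)·y + (-42)·z = 0
Row 2: (0)·4 + (36)·y + (18)·z = 0
Row 3: (0)·4 + (-60)·y + (-30)·z = 0
Solving gives y = -2, z = 4.
Check: A·(4, -2, 4) = (0, 0, 0) = 0·(4, -2, 4).

-2, 4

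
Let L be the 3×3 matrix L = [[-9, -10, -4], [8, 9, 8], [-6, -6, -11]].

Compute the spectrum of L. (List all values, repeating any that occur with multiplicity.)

Compute the characteristic polynomial p(r) = det(rI - L).
Expanding along the first row, p(r) = r^3 + 11r^2 + 23r - 35.
Since p(-7) = 0, r = -7 is a root.
Factor out (r + 7): p(r) = (r + 7)·(r^2 + 4r - 5).
The quadratic factors as (r + 5)·(r - 1).
Eigenvalues: -7, -5, 1.

-7, -5, 1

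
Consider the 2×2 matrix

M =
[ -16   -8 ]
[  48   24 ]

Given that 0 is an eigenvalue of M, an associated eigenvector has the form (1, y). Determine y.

We need (M)v = 0.
M = [[-16, -8], [48, 24]].
Row 1: (-16)·1 + (-8)·y = 0
Row 2: (48)·1 + (24)·y = 0
Solving gives y = -2.
Check: M·(1, -2) = (0, 0) = 0·(1, -2).

-2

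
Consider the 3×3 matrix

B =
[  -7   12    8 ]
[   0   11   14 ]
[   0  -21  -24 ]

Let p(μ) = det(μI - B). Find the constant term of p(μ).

210

p(μ) = μ^3 + 20μ^2 + 121μ + 210.
The constant term is 210.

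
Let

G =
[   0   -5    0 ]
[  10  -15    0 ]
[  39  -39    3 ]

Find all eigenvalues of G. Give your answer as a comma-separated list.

Compute the characteristic polynomial p(λ) = det(λI - G).
Expanding the 3×3 determinant: p(λ) = λ^3 + 12λ^2 + 5λ - 150.
Rational-root test: λ = 3 gives p(3) = 0.
Factor out (λ - 3): p(λ) = (λ - 3)·(λ^2 + 15λ + 50).
The quadratic factors as (λ + 10)·(λ + 5).
Eigenvalues: -10, -5, 3.

-10, -5, 3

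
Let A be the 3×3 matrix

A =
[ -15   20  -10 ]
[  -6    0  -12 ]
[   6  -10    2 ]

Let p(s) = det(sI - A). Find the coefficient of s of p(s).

30

p(s) = s^3 + 13s^2 + 30s.
The coefficient of s is 30.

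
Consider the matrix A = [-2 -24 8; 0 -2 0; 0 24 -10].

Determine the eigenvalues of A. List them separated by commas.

-10, -2, -2

Set up det(sI - A) = 0.
Expanding along the first row, p(s) = s^3 + 14s^2 + 44s + 40.
Rational-root test: s = -2 gives p(-2) = 0.
Dividing by (s + 2) leaves s^2 + 12s + 20.
The quadratic factors as (s + 10)·(s + 2).
Eigenvalues: -10, -2, -2.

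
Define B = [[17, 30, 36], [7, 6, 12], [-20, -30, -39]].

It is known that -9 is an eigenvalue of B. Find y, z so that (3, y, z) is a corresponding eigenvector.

We need (B + 9I)v = 0.
B + 9I = [[26, 30, 36], [7, 15, 12], [-20, -30, -30]].
Row 1: (26)·3 + (30)·y + (36)·z = 0
Row 2: (7)·3 + (15)·y + (12)·z = 0
Row 3: (-20)·3 + (-30)·y + (-30)·z = 0
Solving gives y = 1, z = -3.
Check: B·(3, 1, -3) = (-27, -9, 27) = -9·(3, 1, -3).

1, -3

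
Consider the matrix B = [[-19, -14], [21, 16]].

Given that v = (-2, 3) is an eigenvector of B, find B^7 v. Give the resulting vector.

First find the eigenvalue: Bv = (-4, 6) = 2·(-2, 3), so λ = 2.
Then B^7 v = λ^7·v = 2^7·(-2, 3) = 128·(-2, 3) = (-256, 384).

(-256, 384)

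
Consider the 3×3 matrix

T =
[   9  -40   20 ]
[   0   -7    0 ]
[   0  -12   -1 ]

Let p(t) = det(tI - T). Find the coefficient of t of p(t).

-65

p(t) = t^3 - t^2 - 65t - 63.
The coefficient of t is -65.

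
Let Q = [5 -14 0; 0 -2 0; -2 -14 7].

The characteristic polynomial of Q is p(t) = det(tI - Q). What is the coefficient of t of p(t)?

11

p(t) = t^3 - 10t^2 + 11t + 70.
The coefficient of t is 11.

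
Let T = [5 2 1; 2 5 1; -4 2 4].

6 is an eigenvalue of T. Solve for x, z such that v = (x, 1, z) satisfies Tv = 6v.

We need (T - 6I)v = 0.
T - 6I = [[-1, 2, 1], [2, -1, 1], [-4, 2, -2]].
Row 1: (-1)·x + (2)·1 + (1)·z = 0
Row 2: (2)·x + (-1)·1 + (1)·z = 0
Row 3: (-4)·x + (2)·1 + (-2)·z = 0
Solving gives x = 1, z = -1.
Check: T·(1, 1, -1) = (6, 6, -6) = 6·(1, 1, -1).

1, -1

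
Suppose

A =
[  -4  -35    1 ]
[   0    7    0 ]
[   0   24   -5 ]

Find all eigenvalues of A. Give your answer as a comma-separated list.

Set up det(μI - A) = 0.
Expanding along the first row, p(μ) = μ^3 + 2μ^2 - 43μ - 140.
Try μ = -4: p(-4) = 0, so -4 is a root.
Dividing by (μ + 4) leaves μ^2 - 2μ - 35.
The quadratic factors as (μ + 5)·(μ - 7).
Eigenvalues: -5, -4, 7.

-5, -4, 7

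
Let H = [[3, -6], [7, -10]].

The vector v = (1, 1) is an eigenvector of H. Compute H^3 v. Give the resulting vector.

First find the eigenvalue: Hv = (-3, -3) = -3·(1, 1), so λ = -3.
Then H^3 v = λ^3·v = (-3)^3·(1, 1) = -27·(1, 1) = (-27, -27).

(-27, -27)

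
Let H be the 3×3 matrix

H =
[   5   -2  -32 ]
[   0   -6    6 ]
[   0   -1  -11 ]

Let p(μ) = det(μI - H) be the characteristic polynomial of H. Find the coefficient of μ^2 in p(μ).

12

The coefficient of μ^2 of det(μI - H) is −trace(H).
trace(H) = (5) + (-6) + (-11) = -12, so the coefficient is 12.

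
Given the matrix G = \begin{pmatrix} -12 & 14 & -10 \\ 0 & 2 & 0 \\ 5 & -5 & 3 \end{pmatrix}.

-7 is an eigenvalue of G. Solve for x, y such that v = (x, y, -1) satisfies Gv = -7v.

We need (G + 7I)v = 0.
G + 7I = [[-5, 14, -10], [0, 9, 0], [5, -5, 10]].
Row 1: (-5)·x + (14)·y + (-10)·-1 = 0
Row 2: (0)·x + (9)·y + (0)·-1 = 0
Row 3: (5)·x + (-5)·y + (10)·-1 = 0
Solving gives x = 2, y = 0.
Check: G·(2, 0, -1) = (-14, 0, 7) = -7·(2, 0, -1).

2, 0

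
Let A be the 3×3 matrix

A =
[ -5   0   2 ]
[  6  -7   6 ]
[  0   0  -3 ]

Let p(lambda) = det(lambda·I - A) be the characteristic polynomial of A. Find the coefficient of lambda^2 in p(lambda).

The coefficient of lambda^2 of det(lambda·I - A) is −trace(A).
trace(A) = (-5) + (-7) + (-3) = -15, so the coefficient is 15.

15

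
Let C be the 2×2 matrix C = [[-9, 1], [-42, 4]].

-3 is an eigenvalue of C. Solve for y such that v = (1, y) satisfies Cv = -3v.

6

We need (C + 3I)v = 0.
C + 3I = [[-6, 1], [-42, 7]].
Row 1: (-6)·1 + (1)·y = 0
Row 2: (-42)·1 + (7)·y = 0
Solving gives y = 6.
Check: C·(1, 6) = (-3, -18) = -3·(1, 6).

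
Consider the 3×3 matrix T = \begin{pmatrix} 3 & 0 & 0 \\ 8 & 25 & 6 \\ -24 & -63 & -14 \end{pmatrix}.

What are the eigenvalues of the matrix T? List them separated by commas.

The characteristic polynomial is p(λ) = det(λI - T).
Expanding the 3×3 determinant: p(λ) = λ^3 - 14λ^2 + 61λ - 84.
Since p(7) = 0, λ = 7 is a root.
Factor out (λ - 7): p(λ) = (λ - 7)·(λ^2 - 7λ + 12).
The quadratic factors as (λ - 3)·(λ - 4).
Eigenvalues: 3, 4, 7.

3, 4, 7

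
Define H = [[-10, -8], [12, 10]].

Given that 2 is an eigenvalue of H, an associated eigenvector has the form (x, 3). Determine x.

-2

We need (H - 2I)v = 0.
H - 2I = [[-12, -8], [12, 8]].
Row 1: (-12)·x + (-8)·3 = 0
Row 2: (12)·x + (8)·3 = 0
Solving gives x = -2.
Check: H·(-2, 3) = (-4, 6) = 2·(-2, 3).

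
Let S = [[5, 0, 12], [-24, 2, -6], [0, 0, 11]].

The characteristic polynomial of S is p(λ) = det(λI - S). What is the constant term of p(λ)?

-110

p(λ) = λ^3 - 18λ^2 + 87λ - 110.
The constant term is -110.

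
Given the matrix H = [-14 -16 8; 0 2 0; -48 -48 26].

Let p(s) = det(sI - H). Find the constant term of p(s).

-40

p(s) = s^3 - 14s^2 + 44s - 40.
The constant term is -40.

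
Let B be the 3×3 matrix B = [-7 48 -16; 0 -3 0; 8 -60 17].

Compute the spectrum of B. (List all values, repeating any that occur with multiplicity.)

-3, 1, 9

Set up det(rI - B) = 0.
Expanding along the first row, p(r) = r^3 - 7r^2 - 21r + 27.
Try r = 1: p(1) = 0, so 1 is a root.
Factor out (r - 1): p(r) = (r - 1)·(r^2 - 6r - 27).
The quadratic factors as (r + 3)·(r - 9).
Eigenvalues: -3, 1, 9.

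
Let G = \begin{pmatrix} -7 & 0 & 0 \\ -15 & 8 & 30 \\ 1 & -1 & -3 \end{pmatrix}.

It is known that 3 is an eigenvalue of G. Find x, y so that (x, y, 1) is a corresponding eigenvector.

0, -6

We need (G - 3I)v = 0.
G - 3I = [[-10, 0, 0], [-15, 5, 30], [1, -1, -6]].
Row 1: (-10)·x + (0)·y + (0)·1 = 0
Row 2: (-15)·x + (5)·y + (30)·1 = 0
Row 3: (1)·x + (-1)·y + (-6)·1 = 0
Solving gives x = 0, y = -6.
Check: G·(0, -6, 1) = (0, -18, 3) = 3·(0, -6, 1).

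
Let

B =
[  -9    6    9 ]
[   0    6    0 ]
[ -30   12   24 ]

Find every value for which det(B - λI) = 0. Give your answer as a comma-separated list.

6, 6, 9

Set up det(λI - B) = 0.
Expanding along the first row, p(λ) = λ^3 - 21λ^2 + 144λ - 324.
Try λ = 6: p(6) = 0, so 6 is a root.
Dividing by (λ - 6) leaves λ^2 - 15λ + 54.
The quadratic factors as (λ - 6)·(λ - 9).
Eigenvalues: 6, 6, 9.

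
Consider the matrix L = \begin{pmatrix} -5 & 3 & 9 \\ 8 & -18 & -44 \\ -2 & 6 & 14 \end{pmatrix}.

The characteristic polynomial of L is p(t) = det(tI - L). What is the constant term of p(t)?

p(t) = t^3 + 9t^2 + 26t + 24.
The constant term is 24.

24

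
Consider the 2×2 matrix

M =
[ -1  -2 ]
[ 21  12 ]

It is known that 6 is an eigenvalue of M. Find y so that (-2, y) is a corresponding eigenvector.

We need (M - 6I)v = 0.
M - 6I = [[-7, -2], [21, 6]].
Row 1: (-7)·-2 + (-2)·y = 0
Row 2: (21)·-2 + (6)·y = 0
Solving gives y = 7.
Check: M·(-2, 7) = (-12, 42) = 6·(-2, 7).

7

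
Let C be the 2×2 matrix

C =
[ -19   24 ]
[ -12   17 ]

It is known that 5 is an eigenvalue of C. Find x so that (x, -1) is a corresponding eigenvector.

-1

We need (C - 5I)v = 0.
C - 5I = [[-24, 24], [-12, 12]].
Row 1: (-24)·x + (24)·-1 = 0
Row 2: (-12)·x + (12)·-1 = 0
Solving gives x = -1.
Check: C·(-1, -1) = (-5, -5) = 5·(-1, -1).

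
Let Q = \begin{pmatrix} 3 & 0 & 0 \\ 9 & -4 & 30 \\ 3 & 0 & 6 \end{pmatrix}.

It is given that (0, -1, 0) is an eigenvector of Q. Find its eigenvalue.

-4

Compute Qv: Q·(0, -1, 0) = (0, 4, 0).
Since Qv = λv, compare component 2: 4 = λ·-1, so λ = -4.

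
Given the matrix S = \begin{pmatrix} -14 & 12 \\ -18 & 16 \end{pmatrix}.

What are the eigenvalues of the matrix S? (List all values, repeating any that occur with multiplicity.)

-2, 4

det(S - λI) = (-14 - λ)(16 - λ) - (12)·(-18) = λ^2 - 2λ - 8.
This factors as (λ + 2)·(λ - 4) = 0.
Eigenvalues: -2, 4.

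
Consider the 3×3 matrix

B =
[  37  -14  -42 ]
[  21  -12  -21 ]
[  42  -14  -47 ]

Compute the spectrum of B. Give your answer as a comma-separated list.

Set up det(sI - B) = 0.
Expanding along the first row, p(s) = s^3 + 22s^2 + 145s + 300.
Since p(-12) = 0, s = -12 is a root.
Factor out (s + 12): p(s) = (s + 12)·(s^2 + 10s + 25).
The quadratic factor is (s + 5)^2.
Eigenvalues: -12, -5, -5.

-12, -5, -5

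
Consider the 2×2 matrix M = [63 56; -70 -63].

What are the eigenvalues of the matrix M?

det(M - λI) = (63 - λ)(-63 - λ) - (56)·(-70) = λ^2 - 49.
This factors as (λ + 7)·(λ - 7) = 0.
Eigenvalues: -7, 7.

-7, 7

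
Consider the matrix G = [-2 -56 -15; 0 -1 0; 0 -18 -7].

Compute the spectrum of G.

Set up det(λI - G) = 0.
Expanding along the first row, p(λ) = λ^3 + 10λ^2 + 23λ + 14.
Try λ = -1: p(-1) = 0, so -1 is a root.
Factor out (λ + 1): p(λ) = (λ + 1)·(λ^2 + 9λ + 14).
The quadratic factors as (λ + 7)·(λ + 2).
Eigenvalues: -7, -2, -1.

-7, -2, -1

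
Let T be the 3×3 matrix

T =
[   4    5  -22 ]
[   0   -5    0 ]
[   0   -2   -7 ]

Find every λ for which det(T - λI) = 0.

Compute the characteristic polynomial p(t) = det(tI - T).
Expanding the 3×3 determinant: p(t) = t^3 + 8t^2 - 13t - 140.
Rational-root test: t = 4 gives p(4) = 0.
Dividing by (t - 4) leaves t^2 + 12t + 35.
The quadratic factors as (t + 7)·(t + 5).
Eigenvalues: -7, -5, 4.

-7, -5, 4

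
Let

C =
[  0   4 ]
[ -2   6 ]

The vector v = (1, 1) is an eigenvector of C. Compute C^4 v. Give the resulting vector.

First find the eigenvalue: Cv = (4, 4) = 4·(1, 1), so λ = 4.
Then C^4 v = λ^4·v = 4^4·(1, 1) = 256·(1, 1) = (256, 256).

(256, 256)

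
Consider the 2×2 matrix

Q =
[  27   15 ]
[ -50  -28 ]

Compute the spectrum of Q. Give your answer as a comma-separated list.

det(Q - tI) = (27 - t)(-28 - t) - (15)·(-50) = t^2 + t - 6.
This factors as (t + 3)·(t - 2) = 0.
Eigenvalues: -3, 2.

-3, 2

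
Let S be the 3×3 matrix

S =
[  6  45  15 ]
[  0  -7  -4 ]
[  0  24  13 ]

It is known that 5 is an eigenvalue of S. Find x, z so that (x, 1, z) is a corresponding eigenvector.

We need (S - 5I)v = 0.
S - 5I = [[1, 45, 15], [0, -12, -4], [0, 24, 8]].
Row 1: (1)·x + (45)·1 + (15)·z = 0
Row 2: (0)·x + (-12)·1 + (-4)·z = 0
Row 3: (0)·x + (24)·1 + (8)·z = 0
Solving gives x = 0, z = -3.
Check: S·(0, 1, -3) = (0, 5, -15) = 5·(0, 1, -3).

0, -3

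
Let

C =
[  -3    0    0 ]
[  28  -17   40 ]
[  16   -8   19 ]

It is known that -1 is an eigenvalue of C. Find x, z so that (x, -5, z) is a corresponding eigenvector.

0, -2

We need (C + 1I)v = 0.
C + 1I = [[-2, 0, 0], [28, -16, 40], [16, -8, 20]].
Row 1: (-2)·x + (0)·-5 + (0)·z = 0
Row 2: (28)·x + (-16)·-5 + (40)·z = 0
Row 3: (16)·x + (-8)·-5 + (20)·z = 0
Solving gives x = 0, z = -2.
Check: C·(0, -5, -2) = (0, 5, 2) = -1·(0, -5, -2).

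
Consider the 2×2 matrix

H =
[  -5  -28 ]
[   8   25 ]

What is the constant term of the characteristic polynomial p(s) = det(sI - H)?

99

p(0) = det(0·I − H) = det(−H) = (−1)^2·det(H).
det(H) = 99, so p(0) = 99.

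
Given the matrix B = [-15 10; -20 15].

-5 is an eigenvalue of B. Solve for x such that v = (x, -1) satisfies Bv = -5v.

-1

We need (B + 5I)v = 0.
B + 5I = [[-10, 10], [-20, 20]].
Row 1: (-10)·x + (10)·-1 = 0
Row 2: (-20)·x + (20)·-1 = 0
Solving gives x = -1.
Check: B·(-1, -1) = (5, 5) = -5·(-1, -1).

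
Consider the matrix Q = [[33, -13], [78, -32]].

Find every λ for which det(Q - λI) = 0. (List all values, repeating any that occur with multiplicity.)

det(Q - λI) = (33 - λ)(-32 - λ) - (-13)·(78) = λ^2 - λ - 42.
This factors as (λ + 6)·(λ - 7) = 0.
Eigenvalues: -6, 7.

-6, 7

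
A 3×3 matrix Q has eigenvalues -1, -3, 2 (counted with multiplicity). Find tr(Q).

trace(Q) is the sum of the eigenvalues: (-1) + (-3) + (2) = -2.

-2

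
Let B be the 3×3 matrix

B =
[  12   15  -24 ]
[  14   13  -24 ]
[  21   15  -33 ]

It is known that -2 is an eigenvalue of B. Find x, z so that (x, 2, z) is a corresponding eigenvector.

3, 3

We need (B + 2I)v = 0.
B + 2I = [[14, 15, -24], [14, 15, -24], [21, 15, -31]].
Row 1: (14)·x + (15)·2 + (-24)·z = 0
Row 2: (14)·x + (15)·2 + (-24)·z = 0
Row 3: (21)·x + (15)·2 + (-31)·z = 0
Solving gives x = 3, z = 3.
Check: B·(3, 2, 3) = (-6, -4, -6) = -2·(3, 2, 3).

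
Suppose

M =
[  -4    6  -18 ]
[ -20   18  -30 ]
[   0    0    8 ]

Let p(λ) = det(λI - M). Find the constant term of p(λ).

p(λ) = λ^3 - 22λ^2 + 160λ - 384.
The constant term is -384.

-384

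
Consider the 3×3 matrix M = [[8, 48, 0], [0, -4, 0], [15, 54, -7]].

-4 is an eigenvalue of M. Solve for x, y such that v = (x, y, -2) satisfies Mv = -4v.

We need (M + 4I)v = 0.
M + 4I = [[12, 48, 0], [0, 0, 0], [15, 54, -3]].
Row 1: (12)·x + (48)·y + (0)·-2 = 0
Row 2: (0)·x + (0)·y + (0)·-2 = 0
Row 3: (15)·x + (54)·y + (-3)·-2 = 0
Solving gives x = -4, y = 1.
Check: M·(-4, 1, -2) = (16, -4, 8) = -4·(-4, 1, -2).

-4, 1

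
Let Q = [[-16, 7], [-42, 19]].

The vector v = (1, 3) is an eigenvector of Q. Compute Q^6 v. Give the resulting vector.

(15625, 46875)

First find the eigenvalue: Qv = (5, 15) = 5·(1, 3), so λ = 5.
Then Q^6 v = λ^6·v = 5^6·(1, 3) = 15625·(1, 3) = (15625, 46875).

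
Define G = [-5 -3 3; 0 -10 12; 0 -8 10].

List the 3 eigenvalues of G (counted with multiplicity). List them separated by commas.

Set up det(λI - G) = 0.
Expanding the 3×3 determinant: p(λ) = λ^3 + 5λ^2 - 4λ - 20.
Rational-root test: λ = -2 gives p(-2) = 0.
Dividing by (λ + 2) leaves λ^2 + 3λ - 10.
The quadratic factors as (λ + 5)·(λ - 2).
Eigenvalues: -5, -2, 2.

-5, -2, 2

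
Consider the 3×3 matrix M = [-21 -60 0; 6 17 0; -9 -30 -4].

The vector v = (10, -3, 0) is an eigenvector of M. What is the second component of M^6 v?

-2187

First find the eigenvalue: Mv = (-30, 9, 0) = -3·(10, -3, 0), so λ = -3.
Then M^6 v = λ^6·v = (-3)^6·(10, -3, 0) = 729·(10, -3, 0) = (7290, -2187, 0).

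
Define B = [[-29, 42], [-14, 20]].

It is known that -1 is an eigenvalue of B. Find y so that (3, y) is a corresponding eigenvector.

We need (B + 1I)v = 0.
B + 1I = [[-28, 42], [-14, 21]].
Row 1: (-28)·3 + (42)·y = 0
Row 2: (-14)·3 + (21)·y = 0
Solving gives y = 2.
Check: B·(3, 2) = (-3, -2) = -1·(3, 2).

2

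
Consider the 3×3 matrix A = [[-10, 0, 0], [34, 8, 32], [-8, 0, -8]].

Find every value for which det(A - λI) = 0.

The characteristic polynomial is p(s) = det(sI - A).
Expanding along the first row, p(s) = s^3 + 10s^2 - 64s - 640.
Try s = -8: p(-8) = 0, so -8 is a root.
Dividing by (s + 8) leaves s^2 + 2s - 80.
The quadratic factors as (s + 10)·(s - 8).
Eigenvalues: -10, -8, 8.

-10, -8, 8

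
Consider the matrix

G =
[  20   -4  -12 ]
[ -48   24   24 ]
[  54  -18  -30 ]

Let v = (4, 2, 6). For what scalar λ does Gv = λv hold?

Compute Gv: G·(4, 2, 6) = (0, 0, 0).
Since Gv = λv, compare component 1: 0 = λ·4, so λ = 0.

0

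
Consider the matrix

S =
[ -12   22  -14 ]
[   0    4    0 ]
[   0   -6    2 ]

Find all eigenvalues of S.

-12, 2, 4

Set up det(rI - S) = 0.
Cofactor expansion gives p(r) = r^3 + 6r^2 - 64r + 96.
Try r = 2: p(2) = 0, so 2 is a root.
Dividing by (r - 2) leaves r^2 + 8r - 48.
The quadratic factors as (r + 12)·(r - 4).
Eigenvalues: -12, 2, 4.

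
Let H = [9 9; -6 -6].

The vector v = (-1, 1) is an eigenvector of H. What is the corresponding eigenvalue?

Compute Hv: H·(-1, 1) = (0, 0).
Since Hv = λv, compare component 1: 0 = λ·-1, so λ = 0.

0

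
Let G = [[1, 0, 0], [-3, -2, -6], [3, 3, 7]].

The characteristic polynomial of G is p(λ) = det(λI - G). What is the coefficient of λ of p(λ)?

9

p(λ) = λ^3 - 6λ^2 + 9λ - 4.
The coefficient of λ is 9.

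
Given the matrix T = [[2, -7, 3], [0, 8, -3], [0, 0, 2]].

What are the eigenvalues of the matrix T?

T is upper triangular, so its eigenvalues are the diagonal entries.
Diagonal: 2, 8, 2.

2, 2, 8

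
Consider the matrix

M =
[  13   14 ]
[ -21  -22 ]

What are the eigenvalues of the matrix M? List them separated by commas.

-8, -1

det(M - μI) = (13 - μ)(-22 - μ) - (14)·(-21) = μ^2 + 9μ + 8.
This factors as (μ + 8)·(μ + 1) = 0.
Eigenvalues: -8, -1.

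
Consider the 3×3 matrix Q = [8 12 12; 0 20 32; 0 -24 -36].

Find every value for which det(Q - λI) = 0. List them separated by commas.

Set up det(λI - Q) = 0.
Cofactor expansion gives p(λ) = λ^3 + 8λ^2 - 80λ - 384.
Since p(-12) = 0, λ = -12 is a root.
Dividing by (λ + 12) leaves λ^2 - 4λ - 32.
The quadratic factors as (λ + 4)·(λ - 8).
Eigenvalues: -12, -4, 8.

-12, -4, 8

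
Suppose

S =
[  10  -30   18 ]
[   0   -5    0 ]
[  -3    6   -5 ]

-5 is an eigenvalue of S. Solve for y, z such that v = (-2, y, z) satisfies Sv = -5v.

We need (S + 5I)v = 0.
S + 5I = [[15, -30, 18], [0, 0, 0], [-3, 6, 0]].
Row 1: (15)·-2 + (-30)·y + (18)·z = 0
Row 2: (0)·-2 + (0)·y + (0)·z = 0
Row 3: (-3)·-2 + (6)·y + (0)·z = 0
Solving gives y = -1, z = 0.
Check: S·(-2, -1, 0) = (10, 5, 0) = -5·(-2, -1, 0).

-1, 0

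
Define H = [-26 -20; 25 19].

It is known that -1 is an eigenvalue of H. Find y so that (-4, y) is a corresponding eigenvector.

We need (H + 1I)v = 0.
H + 1I = [[-25, -20], [25, 20]].
Row 1: (-25)·-4 + (-20)·y = 0
Row 2: (25)·-4 + (20)·y = 0
Solving gives y = 5.
Check: H·(-4, 5) = (4, -5) = -1·(-4, 5).

5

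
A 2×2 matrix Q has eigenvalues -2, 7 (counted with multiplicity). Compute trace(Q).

trace(Q) is the sum of the eigenvalues: (-2) + (7) = 5.

5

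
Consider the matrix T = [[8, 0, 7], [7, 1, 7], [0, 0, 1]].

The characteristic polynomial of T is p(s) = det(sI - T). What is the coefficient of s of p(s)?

17

p(s) = s^3 - 10s^2 + 17s - 8.
The coefficient of s is 17.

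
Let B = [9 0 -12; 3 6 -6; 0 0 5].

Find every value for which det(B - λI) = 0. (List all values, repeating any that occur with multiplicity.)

The characteristic polynomial is p(lambda) = det(lambda·I - B).
Expanding along the first row, p(lambda) = lambda^3 - 20·lambda^2 + 129·lambda - 270.
Since p(9) = 0, lambda = 9 is a root.
Dividing by (lambda - 9) leaves lambda^2 - 11·lambda + 30.
The quadratic factors as (lambda - 5)·(lambda - 6).
Eigenvalues: 5, 6, 9.

5, 6, 9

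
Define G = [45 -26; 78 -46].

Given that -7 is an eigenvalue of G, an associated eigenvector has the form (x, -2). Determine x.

We need (G + 7I)v = 0.
G + 7I = [[52, -26], [78, -39]].
Row 1: (52)·x + (-26)·-2 = 0
Row 2: (78)·x + (-39)·-2 = 0
Solving gives x = -1.
Check: G·(-1, -2) = (7, 14) = -7·(-1, -2).

-1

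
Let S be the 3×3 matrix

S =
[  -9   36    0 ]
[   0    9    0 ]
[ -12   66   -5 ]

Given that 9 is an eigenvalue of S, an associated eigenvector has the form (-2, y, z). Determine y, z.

-1, -3

We need (S - 9I)v = 0.
S - 9I = [[-18, 36, 0], [0, 0, 0], [-12, 66, -14]].
Row 1: (-18)·-2 + (36)·y + (0)·z = 0
Row 2: (0)·-2 + (0)·y + (0)·z = 0
Row 3: (-12)·-2 + (66)·y + (-14)·z = 0
Solving gives y = -1, z = -3.
Check: S·(-2, -1, -3) = (-18, -9, -27) = 9·(-2, -1, -3).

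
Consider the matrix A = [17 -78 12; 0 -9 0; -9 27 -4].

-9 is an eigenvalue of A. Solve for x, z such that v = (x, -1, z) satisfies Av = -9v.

We need (A + 9I)v = 0.
A + 9I = [[26, -78, 12], [0, 0, 0], [-9, 27, 5]].
Row 1: (26)·x + (-78)·-1 + (12)·z = 0
Row 2: (0)·x + (0)·-1 + (0)·z = 0
Row 3: (-9)·x + (27)·-1 + (5)·z = 0
Solving gives x = -3, z = 0.
Check: A·(-3, -1, 0) = (27, 9, 0) = -9·(-3, -1, 0).

-3, 0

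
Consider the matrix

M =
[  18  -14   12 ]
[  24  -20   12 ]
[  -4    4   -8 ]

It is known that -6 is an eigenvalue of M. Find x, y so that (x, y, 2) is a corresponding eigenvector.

We need (M + 6I)v = 0.
M + 6I = [[24, -14, 12], [24, -14, 12], [-4, 4, -2]].
Row 1: (24)·x + (-14)·y + (12)·2 = 0
Row 2: (24)·x + (-14)·y + (12)·2 = 0
Row 3: (-4)·x + (4)·y + (-2)·2 = 0
Solving gives x = -1, y = 0.
Check: M·(-1, 0, 2) = (6, 0, -12) = -6·(-1, 0, 2).

-1, 0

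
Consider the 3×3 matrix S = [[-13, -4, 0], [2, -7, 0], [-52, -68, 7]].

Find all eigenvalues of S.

-11, -9, 7

Set up det(rI - S) = 0.
Expanding along the first row, p(r) = r^3 + 13r^2 - 41r - 693.
Rational-root test: r = -9 gives p(-9) = 0.
Factor out (r + 9): p(r) = (r + 9)·(r^2 + 4r - 77).
The quadratic factors as (r + 11)·(r - 7).
Eigenvalues: -11, -9, 7.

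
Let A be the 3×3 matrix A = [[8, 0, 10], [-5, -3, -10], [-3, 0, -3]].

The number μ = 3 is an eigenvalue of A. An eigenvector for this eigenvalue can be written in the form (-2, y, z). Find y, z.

We need (A - 3I)v = 0.
A - 3I = [[5, 0, 10], [-5, -6, -10], [-3, 0, -6]].
Row 1: (5)·-2 + (0)·y + (10)·z = 0
Row 2: (-5)·-2 + (-6)·y + (-10)·z = 0
Row 3: (-3)·-2 + (0)·y + (-6)·z = 0
Solving gives y = 0, z = 1.
Check: A·(-2, 0, 1) = (-6, 0, 3) = 3·(-2, 0, 1).

0, 1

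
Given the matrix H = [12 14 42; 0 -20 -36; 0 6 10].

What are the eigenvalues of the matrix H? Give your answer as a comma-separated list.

-8, -2, 12

The characteristic polynomial is p(μ) = det(μI - H).
Expanding along the first row, p(μ) = μ^3 - 2μ^2 - 104μ - 192.
Since p(-2) = 0, μ = -2 is a root.
Factor out (μ + 2): p(μ) = (μ + 2)·(μ^2 - 4μ - 96).
The quadratic factors as (μ + 8)·(μ - 12).
Eigenvalues: -8, -2, 12.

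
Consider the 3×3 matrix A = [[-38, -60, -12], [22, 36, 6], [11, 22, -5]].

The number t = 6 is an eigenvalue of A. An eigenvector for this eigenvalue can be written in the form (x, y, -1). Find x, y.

3, -2

We need (A - 6I)v = 0.
A - 6I = [[-44, -60, -12], [22, 30, 6], [11, 22, -11]].
Row 1: (-44)·x + (-60)·y + (-12)·-1 = 0
Row 2: (22)·x + (30)·y + (6)·-1 = 0
Row 3: (11)·x + (22)·y + (-11)·-1 = 0
Solving gives x = 3, y = -2.
Check: A·(3, -2, -1) = (18, -12, -6) = 6·(3, -2, -1).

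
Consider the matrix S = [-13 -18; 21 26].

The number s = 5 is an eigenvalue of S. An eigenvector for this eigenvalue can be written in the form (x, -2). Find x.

We need (S - 5I)v = 0.
S - 5I = [[-18, -18], [21, 21]].
Row 1: (-18)·x + (-18)·-2 = 0
Row 2: (21)·x + (21)·-2 = 0
Solving gives x = 2.
Check: S·(2, -2) = (10, -10) = 5·(2, -2).

2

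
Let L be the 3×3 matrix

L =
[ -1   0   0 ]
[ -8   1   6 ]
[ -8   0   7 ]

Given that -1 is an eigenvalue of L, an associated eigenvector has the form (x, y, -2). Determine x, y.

We need (L + 1I)v = 0.
L + 1I = [[0, 0, 0], [-8, 2, 6], [-8, 0, 8]].
Row 1: (0)·x + (0)·y + (0)·-2 = 0
Row 2: (-8)·x + (2)·y + (6)·-2 = 0
Row 3: (-8)·x + (0)·y + (8)·-2 = 0
Solving gives x = -2, y = -2.
Check: L·(-2, -2, -2) = (2, 2, 2) = -1·(-2, -2, -2).

-2, -2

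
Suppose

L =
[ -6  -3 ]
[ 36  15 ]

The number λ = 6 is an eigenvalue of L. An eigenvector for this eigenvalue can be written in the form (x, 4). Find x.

-1

We need (L - 6I)v = 0.
L - 6I = [[-12, -3], [36, 9]].
Row 1: (-12)·x + (-3)·4 = 0
Row 2: (36)·x + (9)·4 = 0
Solving gives x = -1.
Check: L·(-1, 4) = (-6, 24) = 6·(-1, 4).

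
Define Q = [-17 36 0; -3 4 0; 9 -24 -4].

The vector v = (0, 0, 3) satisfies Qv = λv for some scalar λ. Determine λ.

Compute Qv: Q·(0, 0, 3) = (0, 0, -12).
Since Qv = λv, compare component 3: -12 = λ·3, so λ = -4.

-4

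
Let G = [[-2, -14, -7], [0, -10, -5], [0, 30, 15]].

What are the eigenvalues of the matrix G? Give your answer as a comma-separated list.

-2, 0, 5

The characteristic polynomial is p(λ) = det(λI - G).
Expanding along the first row, p(λ) = λ^3 - 3λ^2 - 10λ.
Rational-root test: λ = -2 gives p(-2) = 0.
Dividing by (λ + 2) leaves λ^2 - 5λ.
The quadratic factors as λ·(λ - 5).
Eigenvalues: -2, 0, 5.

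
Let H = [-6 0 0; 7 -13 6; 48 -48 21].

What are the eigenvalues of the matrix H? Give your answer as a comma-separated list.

Set up det(rI - H) = 0.
Expanding the 3×3 determinant: p(r) = r^3 - 2r^2 - 33r + 90.
Since p(3) = 0, r = 3 is a root.
Dividing by (r - 3) leaves r^2 + r - 30.
The quadratic factors as (r + 6)·(r - 5).
Eigenvalues: -6, 3, 5.

-6, 3, 5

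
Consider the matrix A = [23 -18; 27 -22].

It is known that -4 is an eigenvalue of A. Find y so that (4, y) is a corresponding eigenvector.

6

We need (A + 4I)v = 0.
A + 4I = [[27, -18], [27, -18]].
Row 1: (27)·4 + (-18)·y = 0
Row 2: (27)·4 + (-18)·y = 0
Solving gives y = 6.
Check: A·(4, 6) = (-16, -24) = -4·(4, 6).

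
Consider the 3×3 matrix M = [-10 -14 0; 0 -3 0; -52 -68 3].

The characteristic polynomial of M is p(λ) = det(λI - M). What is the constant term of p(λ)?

-90

p(λ) = λ^3 + 10λ^2 - 9λ - 90.
The constant term is -90.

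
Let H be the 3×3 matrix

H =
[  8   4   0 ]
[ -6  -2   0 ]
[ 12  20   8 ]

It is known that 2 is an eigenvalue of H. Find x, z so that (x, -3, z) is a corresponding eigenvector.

2, 6

We need (H - 2I)v = 0.
H - 2I = [[6, 4, 0], [-6, -4, 0], [12, 20, 6]].
Row 1: (6)·x + (4)·-3 + (0)·z = 0
Row 2: (-6)·x + (-4)·-3 + (0)·z = 0
Row 3: (12)·x + (20)·-3 + (6)·z = 0
Solving gives x = 2, z = 6.
Check: H·(2, -3, 6) = (4, -6, 12) = 2·(2, -3, 6).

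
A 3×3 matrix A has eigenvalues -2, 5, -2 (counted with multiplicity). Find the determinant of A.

20

det(A) is the product of the eigenvalues: (-2) · (5) · (-2) = 20.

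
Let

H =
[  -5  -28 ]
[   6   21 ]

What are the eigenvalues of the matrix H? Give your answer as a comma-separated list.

7, 9

det(H - μI) = (-5 - μ)(21 - μ) - (-28)·(6) = μ^2 - 16μ + 63.
This factors as (μ - 7)·(μ - 9) = 0.
Eigenvalues: 7, 9.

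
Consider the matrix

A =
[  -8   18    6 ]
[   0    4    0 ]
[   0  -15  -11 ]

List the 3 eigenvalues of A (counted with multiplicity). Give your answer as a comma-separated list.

Set up det(rI - A) = 0.
Expanding along the first row, p(r) = r^3 + 15r^2 + 12r - 352.
Rational-root test: r = 4 gives p(4) = 0.
Factor out (r - 4): p(r) = (r - 4)·(r^2 + 19r + 88).
The quadratic factors as (r + 11)·(r + 8).
Eigenvalues: -11, -8, 4.

-11, -8, 4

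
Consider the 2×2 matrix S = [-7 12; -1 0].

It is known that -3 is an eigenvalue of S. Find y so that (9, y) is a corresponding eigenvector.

We need (S + 3I)v = 0.
S + 3I = [[-4, 12], [-1, 3]].
Row 1: (-4)·9 + (12)·y = 0
Row 2: (-1)·9 + (3)·y = 0
Solving gives y = 3.
Check: S·(9, 3) = (-27, -9) = -3·(9, 3).

3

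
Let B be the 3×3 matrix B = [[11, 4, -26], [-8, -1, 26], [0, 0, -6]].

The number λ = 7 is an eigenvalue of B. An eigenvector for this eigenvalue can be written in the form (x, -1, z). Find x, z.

1, 0

We need (B - 7I)v = 0.
B - 7I = [[4, 4, -26], [-8, -8, 26], [0, 0, -13]].
Row 1: (4)·x + (4)·-1 + (-26)·z = 0
Row 2: (-8)·x + (-8)·-1 + (26)·z = 0
Row 3: (0)·x + (0)·-1 + (-13)·z = 0
Solving gives x = 1, z = 0.
Check: B·(1, -1, 0) = (7, -7, 0) = 7·(1, -1, 0).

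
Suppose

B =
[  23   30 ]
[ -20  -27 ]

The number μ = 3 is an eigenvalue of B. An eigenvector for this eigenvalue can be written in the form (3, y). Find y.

We need (B - 3I)v = 0.
B - 3I = [[20, 30], [-20, -30]].
Row 1: (20)·3 + (30)·y = 0
Row 2: (-20)·3 + (-30)·y = 0
Solving gives y = -2.
Check: B·(3, -2) = (9, -6) = 3·(3, -2).

-2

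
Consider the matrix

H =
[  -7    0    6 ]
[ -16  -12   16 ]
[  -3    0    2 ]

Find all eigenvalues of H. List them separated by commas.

Set up det(λI - H) = 0.
Expanding the 3×3 determinant: p(λ) = λ^3 + 17λ^2 + 64λ + 48.
Since p(-1) = 0, λ = -1 is a root.
Factor out (λ + 1): p(λ) = (λ + 1)·(λ^2 + 16λ + 48).
The quadratic factors as (λ + 12)·(λ + 4).
Eigenvalues: -12, -4, -1.

-12, -4, -1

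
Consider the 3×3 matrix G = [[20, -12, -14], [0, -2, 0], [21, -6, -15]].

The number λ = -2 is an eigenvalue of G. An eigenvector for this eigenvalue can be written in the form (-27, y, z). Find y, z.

3, -45

We need (G + 2I)v = 0.
G + 2I = [[22, -12, -14], [0, 0, 0], [21, -6, -13]].
Row 1: (22)·-27 + (-12)·y + (-14)·z = 0
Row 2: (0)·-27 + (0)·y + (0)·z = 0
Row 3: (21)·-27 + (-6)·y + (-13)·z = 0
Solving gives y = 3, z = -45.
Check: G·(-27, 3, -45) = (54, -6, 90) = -2·(-27, 3, -45).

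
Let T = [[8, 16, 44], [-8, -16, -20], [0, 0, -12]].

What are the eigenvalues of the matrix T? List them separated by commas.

Set up det(tI - T) = 0.
Cofactor expansion gives p(t) = t^3 + 20t^2 + 96t.
Since p(0) = 0, t = 0 is a root.
Factor out t: p(t) = t·(t^2 + 20t + 96).
The quadratic factors as (t + 12)·(t + 8).
Eigenvalues: -12, -8, 0.

-12, -8, 0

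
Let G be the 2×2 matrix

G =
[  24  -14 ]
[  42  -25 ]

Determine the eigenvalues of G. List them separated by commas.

-4, 3

det(G - μI) = (24 - μ)(-25 - μ) - (-14)·(42) = μ^2 + μ - 12.
This factors as (μ + 4)·(μ - 3) = 0.
Eigenvalues: -4, 3.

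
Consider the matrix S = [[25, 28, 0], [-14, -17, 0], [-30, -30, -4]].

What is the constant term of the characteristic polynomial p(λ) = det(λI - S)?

p(0) = det(0·I − S) = det(−S) = (−1)^3·det(S).
det(S) = 132, so p(0) = -132.

-132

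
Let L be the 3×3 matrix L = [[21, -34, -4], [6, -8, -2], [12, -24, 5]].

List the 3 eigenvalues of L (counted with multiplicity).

4, 5, 9

Compute the characteristic polynomial p(r) = det(rI - L).
Expanding along the first row, p(r) = r^3 - 18r^2 + 101r - 180.
Since p(9) = 0, r = 9 is a root.
Dividing by (r - 9) leaves r^2 - 9r + 20.
The quadratic factors as (r - 4)·(r - 5).
Eigenvalues: 4, 5, 9.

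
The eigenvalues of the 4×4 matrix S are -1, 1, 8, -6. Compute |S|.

det(S) is the product of the eigenvalues: (-1) · (1) · (8) · (-6) = 48.

48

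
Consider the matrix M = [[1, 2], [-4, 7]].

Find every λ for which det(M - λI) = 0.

det(M - rI) = (1 - r)(7 - r) - (2)·(-4) = r^2 - 8r + 15.
This factors as (r - 3)·(r - 5) = 0.
Eigenvalues: 3, 5.

3, 5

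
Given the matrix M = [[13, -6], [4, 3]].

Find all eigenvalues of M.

det(M - sI) = (13 - s)(3 - s) - (-6)·(4) = s^2 - 16s + 63.
This factors as (s - 7)·(s - 9) = 0.
Eigenvalues: 7, 9.

7, 9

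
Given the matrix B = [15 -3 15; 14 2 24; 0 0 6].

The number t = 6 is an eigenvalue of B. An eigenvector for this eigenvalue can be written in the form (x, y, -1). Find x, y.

2, 1

We need (B - 6I)v = 0.
B - 6I = [[9, -3, 15], [14, -4, 24], [0, 0, 0]].
Row 1: (9)·x + (-3)·y + (15)·-1 = 0
Row 2: (14)·x + (-4)·y + (24)·-1 = 0
Row 3: (0)·x + (0)·y + (0)·-1 = 0
Solving gives x = 2, y = 1.
Check: B·(2, 1, -1) = (12, 6, -6) = 6·(2, 1, -1).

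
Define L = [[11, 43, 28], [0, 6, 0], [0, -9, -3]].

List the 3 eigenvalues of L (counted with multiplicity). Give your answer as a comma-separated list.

Set up det(λI - L) = 0.
Expanding the 3×3 determinant: p(λ) = λ^3 - 14λ^2 + 15λ + 198.
Rational-root test: λ = 11 gives p(11) = 0.
Factor out (λ - 11): p(λ) = (λ - 11)·(λ^2 - 3λ - 18).
The quadratic factors as (λ + 3)·(λ - 6).
Eigenvalues: -3, 6, 11.

-3, 6, 11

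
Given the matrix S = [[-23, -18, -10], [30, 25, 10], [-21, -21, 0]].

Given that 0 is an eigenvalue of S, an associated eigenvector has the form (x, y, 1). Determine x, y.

-2, 2

We need (S)v = 0.
S = [[-23, -18, -10], [30, 25, 10], [-21, -21, 0]].
Row 1: (-23)·x + (-18)·y + (-10)·1 = 0
Row 2: (30)·x + (25)·y + (10)·1 = 0
Row 3: (-21)·x + (-21)·y + (0)·1 = 0
Solving gives x = -2, y = 2.
Check: S·(-2, 2, 1) = (0, 0, 0) = 0·(-2, 2, 1).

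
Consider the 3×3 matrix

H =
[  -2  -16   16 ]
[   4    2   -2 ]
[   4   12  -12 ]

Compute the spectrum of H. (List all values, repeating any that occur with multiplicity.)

-10, -2, 0

The characteristic polynomial is p(λ) = det(λI - H).
Expanding the 3×3 determinant: p(λ) = λ^3 + 12λ^2 + 20λ.
Rational-root test: λ = 0 gives p(0) = 0.
Dividing by λ leaves λ^2 + 12λ + 20.
The quadratic factors as (λ + 10)·(λ + 2).
Eigenvalues: -10, -2, 0.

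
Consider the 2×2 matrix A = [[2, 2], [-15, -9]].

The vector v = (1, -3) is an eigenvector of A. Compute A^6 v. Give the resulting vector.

(4096, -12288)

First find the eigenvalue: Av = (-4, 12) = -4·(1, -3), so λ = -4.
Then A^6 v = λ^6·v = (-4)^6·(1, -3) = 4096·(1, -3) = (4096, -12288).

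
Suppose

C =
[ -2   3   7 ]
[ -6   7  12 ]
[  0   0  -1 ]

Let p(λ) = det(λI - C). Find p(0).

4

p(0) = det(0·I − C) = det(−C) = (−1)^3·det(C).
det(C) = -4, so p(0) = 4.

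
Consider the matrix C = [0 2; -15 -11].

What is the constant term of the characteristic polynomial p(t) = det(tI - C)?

p(0) = det(0·I − C) = det(−C) = (−1)^2·det(C).
det(C) = 30, so p(0) = 30.

30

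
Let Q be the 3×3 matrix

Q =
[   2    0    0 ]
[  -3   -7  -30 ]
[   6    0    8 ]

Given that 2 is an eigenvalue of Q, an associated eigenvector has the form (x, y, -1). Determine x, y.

1, 3

We need (Q - 2I)v = 0.
Q - 2I = [[0, 0, 0], [-3, -9, -30], [6, 0, 6]].
Row 1: (0)·x + (0)·y + (0)·-1 = 0
Row 2: (-3)·x + (-9)·y + (-30)·-1 = 0
Row 3: (6)·x + (0)·y + (6)·-1 = 0
Solving gives x = 1, y = 3.
Check: Q·(1, 3, -1) = (2, 6, -2) = 2·(1, 3, -1).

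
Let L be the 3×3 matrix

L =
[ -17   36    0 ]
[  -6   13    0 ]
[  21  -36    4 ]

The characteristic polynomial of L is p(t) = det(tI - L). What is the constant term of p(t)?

p(t) = t^3 - 21t + 20.
The constant term is 20.

20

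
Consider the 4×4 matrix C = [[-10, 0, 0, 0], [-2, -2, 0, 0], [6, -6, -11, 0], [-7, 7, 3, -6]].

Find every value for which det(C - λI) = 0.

C is lower triangular, so its eigenvalues are the diagonal entries.
Diagonal: -10, -2, -11, -6.

-11, -10, -6, -2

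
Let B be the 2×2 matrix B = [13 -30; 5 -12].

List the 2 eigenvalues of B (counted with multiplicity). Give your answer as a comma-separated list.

-2, 3

det(B - sI) = (13 - s)(-12 - s) - (-30)·(5) = s^2 - s - 6.
This factors as (s + 2)·(s - 3) = 0.
Eigenvalues: -2, 3.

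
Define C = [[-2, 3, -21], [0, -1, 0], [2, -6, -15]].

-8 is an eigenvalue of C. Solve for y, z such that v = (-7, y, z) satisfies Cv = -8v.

We need (C + 8I)v = 0.
C + 8I = [[6, 3, -21], [0, 7, 0], [2, -6, -7]].
Row 1: (6)·-7 + (3)·y + (-21)·z = 0
Row 2: (0)·-7 + (7)·y + (0)·z = 0
Row 3: (2)·-7 + (-6)·y + (-7)·z = 0
Solving gives y = 0, z = -2.
Check: C·(-7, 0, -2) = (56, 0, 16) = -8·(-7, 0, -2).

0, -2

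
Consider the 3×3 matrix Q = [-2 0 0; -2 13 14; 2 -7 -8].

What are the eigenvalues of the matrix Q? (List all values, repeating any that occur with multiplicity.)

-2, -1, 6

Set up det(tI - Q) = 0.
Expanding the 3×3 determinant: p(t) = t^3 - 3t^2 - 16t - 12.
Try t = -2: p(-2) = 0, so -2 is a root.
Factor out (t + 2): p(t) = (t + 2)·(t^2 - 5t - 6).
The quadratic factors as (t + 1)·(t - 6).
Eigenvalues: -2, -1, 6.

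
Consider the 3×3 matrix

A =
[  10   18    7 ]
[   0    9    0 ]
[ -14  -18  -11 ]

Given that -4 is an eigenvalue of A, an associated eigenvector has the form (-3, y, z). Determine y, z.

We need (A + 4I)v = 0.
A + 4I = [[14, 18, 7], [0, 13, 0], [-14, -18, -7]].
Row 1: (14)·-3 + (18)·y + (7)·z = 0
Row 2: (0)·-3 + (13)·y + (0)·z = 0
Row 3: (-14)·-3 + (-18)·y + (-7)·z = 0
Solving gives y = 0, z = 6.
Check: A·(-3, 0, 6) = (12, 0, -24) = -4·(-3, 0, 6).

0, 6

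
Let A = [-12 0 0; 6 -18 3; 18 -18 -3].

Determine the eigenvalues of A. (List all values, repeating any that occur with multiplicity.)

-12, -12, -9

The characteristic polynomial is p(lambda) = det(lambda·I - A).
Cofactor expansion gives p(lambda) = lambda^3 + 33·lambda^2 + 360·lambda + 1296.
Try lambda = -9: p(-9) = 0, so -9 is a root.
Factor out (lambda + 9): p(lambda) = (lambda + 9)·(lambda^2 + 24·lambda + 144).
The quadratic factor is (lambda + 12)^2.
Eigenvalues: -12, -12, -9.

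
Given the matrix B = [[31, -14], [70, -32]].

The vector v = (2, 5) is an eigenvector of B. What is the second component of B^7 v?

First find the eigenvalue: Bv = (-8, -20) = -4·(2, 5), so λ = -4.
Then B^7 v = λ^7·v = (-4)^7·(2, 5) = -16384·(2, 5) = (-32768, -81920).

-81920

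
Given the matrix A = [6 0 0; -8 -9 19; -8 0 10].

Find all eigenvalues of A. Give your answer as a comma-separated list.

-9, 6, 10

Set up det(lambda·I - A) = 0.
Cofactor expansion gives p(lambda) = lambda^3 - 7·lambda^2 - 84·lambda + 540.
Rational-root test: lambda = -9 gives p(-9) = 0.
Factor out (lambda + 9): p(lambda) = (lambda + 9)·(lambda^2 - 16·lambda + 60).
The quadratic factors as (lambda - 6)·(lambda - 10).
Eigenvalues: -9, 6, 10.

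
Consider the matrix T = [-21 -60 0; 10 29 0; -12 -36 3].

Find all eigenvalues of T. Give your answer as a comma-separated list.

Compute the characteristic polynomial p(λ) = det(λI - T).
Cofactor expansion gives p(λ) = λ^3 - 11λ^2 + 15λ + 27.
Try λ = 3: p(3) = 0, so 3 is a root.
Dividing by (λ - 3) leaves λ^2 - 8λ - 9.
The quadratic factors as (λ + 1)·(λ - 9).
Eigenvalues: -1, 3, 9.

-1, 3, 9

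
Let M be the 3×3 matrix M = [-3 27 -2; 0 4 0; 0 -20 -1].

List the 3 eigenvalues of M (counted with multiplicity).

The characteristic polynomial is p(λ) = det(λI - M).
Expanding the 3×3 determinant: p(λ) = λ^3 - 13λ - 12.
Try λ = -1: p(-1) = 0, so -1 is a root.
Dividing by (λ + 1) leaves λ^2 - λ - 12.
The quadratic factors as (λ + 3)·(λ - 4).
Eigenvalues: -3, -1, 4.

-3, -1, 4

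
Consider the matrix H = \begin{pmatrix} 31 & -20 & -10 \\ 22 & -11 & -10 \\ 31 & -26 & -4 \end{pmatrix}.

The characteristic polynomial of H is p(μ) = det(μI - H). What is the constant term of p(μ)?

-54

p(μ) = μ^3 - 16μ^2 + 69μ - 54.
The constant term is -54.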